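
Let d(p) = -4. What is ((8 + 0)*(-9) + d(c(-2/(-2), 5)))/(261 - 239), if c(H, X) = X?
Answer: -38/11 ≈ -3.4545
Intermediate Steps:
((8 + 0)*(-9) + d(c(-2/(-2), 5)))/(261 - 239) = ((8 + 0)*(-9) - 4)/(261 - 239) = (8*(-9) - 4)/22 = (-72 - 4)*(1/22) = -76*1/22 = -38/11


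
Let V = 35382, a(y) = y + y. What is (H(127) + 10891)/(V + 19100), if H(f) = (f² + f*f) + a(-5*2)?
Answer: 43129/54482 ≈ 0.79162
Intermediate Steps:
a(y) = 2*y
H(f) = -20 + 2*f² (H(f) = (f² + f*f) + 2*(-5*2) = (f² + f²) + 2*(-10) = 2*f² - 20 = -20 + 2*f²)
(H(127) + 10891)/(V + 19100) = ((-20 + 2*127²) + 10891)/(35382 + 19100) = ((-20 + 2*16129) + 10891)/54482 = ((-20 + 32258) + 10891)*(1/54482) = (32238 + 10891)*(1/54482) = 43129*(1/54482) = 43129/54482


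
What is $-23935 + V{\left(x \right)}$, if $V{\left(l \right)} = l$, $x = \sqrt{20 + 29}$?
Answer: $-23928$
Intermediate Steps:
$x = 7$ ($x = \sqrt{49} = 7$)
$-23935 + V{\left(x \right)} = -23935 + 7 = -23928$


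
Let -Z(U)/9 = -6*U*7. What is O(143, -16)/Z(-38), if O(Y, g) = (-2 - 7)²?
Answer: -3/532 ≈ -0.0056391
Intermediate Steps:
O(Y, g) = 81 (O(Y, g) = (-9)² = 81)
Z(U) = 378*U (Z(U) = -9*(-6*U)*7 = -(-378)*U = 378*U)
O(143, -16)/Z(-38) = 81/((378*(-38))) = 81/(-14364) = 81*(-1/14364) = -3/532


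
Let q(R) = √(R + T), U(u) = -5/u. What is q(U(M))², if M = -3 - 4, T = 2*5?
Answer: 75/7 ≈ 10.714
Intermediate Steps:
T = 10
M = -7
q(R) = √(10 + R) (q(R) = √(R + 10) = √(10 + R))
q(U(M))² = (√(10 - 5/(-7)))² = (√(10 - 5*(-⅐)))² = (√(10 + 5/7))² = (√(75/7))² = (5*√21/7)² = 75/7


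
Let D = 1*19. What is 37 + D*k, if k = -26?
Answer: -457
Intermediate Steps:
D = 19
37 + D*k = 37 + 19*(-26) = 37 - 494 = -457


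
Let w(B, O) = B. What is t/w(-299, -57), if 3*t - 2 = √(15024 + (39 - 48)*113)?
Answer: -2/897 - √14007/897 ≈ -0.13417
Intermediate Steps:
t = ⅔ + √14007/3 (t = ⅔ + √(15024 + (39 - 48)*113)/3 = ⅔ + √(15024 - 9*113)/3 = ⅔ + √(15024 - 1017)/3 = ⅔ + √14007/3 ≈ 40.117)
t/w(-299, -57) = (⅔ + √14007/3)/(-299) = (⅔ + √14007/3)*(-1/299) = -2/897 - √14007/897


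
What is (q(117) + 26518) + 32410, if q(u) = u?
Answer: 59045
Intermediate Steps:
(q(117) + 26518) + 32410 = (117 + 26518) + 32410 = 26635 + 32410 = 59045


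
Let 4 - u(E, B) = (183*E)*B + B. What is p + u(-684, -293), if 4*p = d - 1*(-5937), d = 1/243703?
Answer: -8937469935419/243703 ≈ -3.6674e+7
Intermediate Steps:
d = 1/243703 ≈ 4.1034e-6
u(E, B) = 4 - B - 183*B*E (u(E, B) = 4 - ((183*E)*B + B) = 4 - (183*B*E + B) = 4 - (B + 183*B*E) = 4 + (-B - 183*B*E) = 4 - B - 183*B*E)
p = 361716178/243703 (p = (1/243703 - 1*(-5937))/4 = (1/243703 + 5937)/4 = (¼)*(1446864712/243703) = 361716178/243703 ≈ 1484.3)
p + u(-684, -293) = 361716178/243703 + (4 - 1*(-293) - 183*(-293)*(-684)) = 361716178/243703 + (4 + 293 - 36675396) = 361716178/243703 - 36675099 = -8937469935419/243703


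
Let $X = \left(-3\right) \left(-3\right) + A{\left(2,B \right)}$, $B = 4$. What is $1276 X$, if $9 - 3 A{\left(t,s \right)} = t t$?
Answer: $\frac{40832}{3} \approx 13611.0$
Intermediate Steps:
$A{\left(t,s \right)} = 3 - \frac{t^{2}}{3}$ ($A{\left(t,s \right)} = 3 - \frac{t t}{3} = 3 - \frac{t^{2}}{3}$)
$X = \frac{32}{3}$ ($X = \left(-3\right) \left(-3\right) + \left(3 - \frac{2^{2}}{3}\right) = 9 + \left(3 - \frac{4}{3}\right) = 9 + \frac{5}{3} = \frac{32}{3} \approx 10.667$)
$1276 X = 1276 \cdot \frac{32}{3} = \frac{40832}{3}$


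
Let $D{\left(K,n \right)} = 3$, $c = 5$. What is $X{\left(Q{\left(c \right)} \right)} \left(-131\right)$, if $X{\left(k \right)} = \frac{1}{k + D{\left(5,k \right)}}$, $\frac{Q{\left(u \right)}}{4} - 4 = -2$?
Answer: $- \frac{131}{11} \approx -11.909$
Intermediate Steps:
$Q{\left(u \right)} = 8$ ($Q{\left(u \right)} = 16 + 4 \left(-2\right) = 16 - 8 = 8$)
$X{\left(k \right)} = \frac{1}{3 + k}$ ($X{\left(k \right)} = \frac{1}{k + 3} = \frac{1}{3 + k}$)
$X{\left(Q{\left(c \right)} \right)} \left(-131\right) = \frac{1}{3 + 8} \left(-131\right) = \frac{1}{11} \left(-131\right) = - \frac{131}{11}$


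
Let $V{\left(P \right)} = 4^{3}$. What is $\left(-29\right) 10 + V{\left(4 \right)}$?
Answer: $-226$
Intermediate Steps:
$V{\left(P \right)} = 64$
$\left(-29\right) 10 + V{\left(4 \right)} = \left(-29\right) 10 + 64 = -290 + 64 = -226$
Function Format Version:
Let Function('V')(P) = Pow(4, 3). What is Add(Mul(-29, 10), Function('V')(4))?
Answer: -226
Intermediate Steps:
Function('V')(P) = 64
Add(Mul(-29, 10), Function('V')(4)) = Add(Mul(-29, 10), 64) = Add(-290, 64) = -226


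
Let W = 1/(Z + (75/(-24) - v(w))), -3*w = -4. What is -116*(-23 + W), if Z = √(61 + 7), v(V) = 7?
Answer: 5968780/2209 + 14848*√17/2209 ≈ 2729.7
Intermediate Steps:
w = 4/3 (w = -⅓*(-4) = 4/3 ≈ 1.3333)
Z = 2*√17 (Z = √68 = 2*√17 ≈ 8.2462)
W = 1/(-81/8 + 2*√17) (W = 1/(2*√17 + (75/(-24) - 1*7)) = 1/(2*√17 + (75*(-1/24) - 7)) = 1/(2*√17 + (-25/8 - 7)) = 1/(2*√17 - 81/8) = 1/(-81/8 + 2*√17) ≈ -0.53226)
-116*(-23 + W) = -116*(-23 + (-648/2209 - 128*√17/2209)) = -116*(-51455/2209 - 128*√17/2209) = 5968780/2209 + 14848*√17/2209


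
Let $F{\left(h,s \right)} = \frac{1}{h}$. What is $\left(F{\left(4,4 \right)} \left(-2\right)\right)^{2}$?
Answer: $\frac{1}{4} \approx 0.25$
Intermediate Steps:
$\left(F{\left(4,4 \right)} \left(-2\right)\right)^{2} = \left(\frac{1}{4} \left(-2\right)\right)^{2} = \left(- \frac{1}{2}\right)^{2} = \frac{1}{4}$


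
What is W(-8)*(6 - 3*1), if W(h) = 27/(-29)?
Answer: -81/29 ≈ -2.7931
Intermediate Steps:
W(h) = -27/29 (W(h) = 27*(-1/29) = -27/29)
W(-8)*(6 - 3*1) = -27*(6 - 3*1)/29 = -27*(6 - 3)/29 = -27/29*3 = -81/29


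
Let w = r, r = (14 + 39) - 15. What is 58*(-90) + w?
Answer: -5182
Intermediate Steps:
r = 38 (r = 53 - 15 = 38)
w = 38
58*(-90) + w = 58*(-90) + 38 = -5220 + 38 = -5182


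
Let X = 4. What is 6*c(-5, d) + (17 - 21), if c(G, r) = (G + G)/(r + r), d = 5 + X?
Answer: -22/3 ≈ -7.3333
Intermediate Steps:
d = 9 (d = 5 + 4 = 9)
c(G, r) = G/r (c(G, r) = (2*G)/((2*r)) = (2*G)*(1/(2*r)) = G/r)
6*c(-5, d) + (17 - 21) = 6*(-5/9) + (17 - 21) = 6*(-5*⅑) - 4 = 6*(-5/9) - 4 = -10/3 - 4 = -22/3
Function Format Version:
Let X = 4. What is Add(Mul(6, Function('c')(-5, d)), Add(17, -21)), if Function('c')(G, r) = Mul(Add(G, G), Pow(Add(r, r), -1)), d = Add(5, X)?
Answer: Rational(-22, 3) ≈ -7.3333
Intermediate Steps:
d = 9 (d = Add(5, 4) = 9)
Function('c')(G, r) = Mul(G, Pow(r, -1)) (Function('c')(G, r) = Mul(Mul(2, G), Pow(Mul(2, r), -1)) = Mul(Mul(2, G), Mul(Rational(1, 2), Pow(r, -1))) = Mul(G, Pow(r, -1)))
Add(Mul(6, Function('c')(-5, d)), Add(17, -21)) = Add(Mul(6, Mul(-5, Pow(9, -1))), Add(17, -21)) = Add(Mul(6, Mul(-5, Rational(1, 9))), -4) = Add(Mul(6, Rational(-5, 9)), -4) = Add(Rational(-10, 3), -4) = Rational(-22, 3)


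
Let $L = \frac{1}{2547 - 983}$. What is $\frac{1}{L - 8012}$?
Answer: $- \frac{1564}{12530767} \approx -0.00012481$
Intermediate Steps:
$L = \frac{1}{1564} \approx 0.00063939$
$\frac{1}{L - 8012} = \frac{1}{\frac{1}{1564} - 8012} = \frac{1}{- \frac{12530767}{1564}} = - \frac{1564}{12530767}$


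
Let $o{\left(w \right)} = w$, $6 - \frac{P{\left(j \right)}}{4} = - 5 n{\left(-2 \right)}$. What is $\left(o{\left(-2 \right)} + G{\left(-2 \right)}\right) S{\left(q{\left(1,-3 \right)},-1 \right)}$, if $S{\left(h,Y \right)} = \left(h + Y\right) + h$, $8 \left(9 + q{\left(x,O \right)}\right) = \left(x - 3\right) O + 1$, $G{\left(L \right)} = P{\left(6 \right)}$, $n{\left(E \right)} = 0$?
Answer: $- \frac{759}{2} \approx -379.5$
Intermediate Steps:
$P{\left(j \right)} = 24$ ($P{\left(j \right)} = 24 - 4 \left(\left(-5\right) 0\right) = 24 - 0 = 24 + 0 = 24$)
$G{\left(L \right)} = 24$
$q{\left(x,O \right)} = - \frac{71}{8} + \frac{O \left(-3 + x\right)}{8}$ ($q{\left(x,O \right)} = -9 + \frac{\left(x - 3\right) O + 1}{8} = -9 + \frac{\left(-3 + x\right) O + 1}{8} = -9 + \frac{O \left(-3 + x\right) + 1}{8} = -9 + \frac{1 + O \left(-3 + x\right)}{8} = -9 + \left(\frac{1}{8} + \frac{O \left(-3 + x\right)}{8}\right) = - \frac{71}{8} + \frac{O \left(-3 + x\right)}{8}$)
$S{\left(h,Y \right)} = Y + 2 h$ ($S{\left(h,Y \right)} = \left(Y + h\right) + h = Y + 2 h$)
$\left(o{\left(-2 \right)} + G{\left(-2 \right)}\right) S{\left(q{\left(1,-3 \right)},-1 \right)} = \left(-2 + 24\right) \left(-1 + 2 \left(- \frac{71}{8} - - \frac{9}{8} + \frac{1}{8} \left(-3\right) 1\right)\right) = 22 \left(-1 + 2 \left(- \frac{71}{8} + \frac{9}{8} - \frac{3}{8}\right)\right) = 22 \left(-1 + 2 \left(- \frac{65}{8}\right)\right) = 22 \left(-1 - \frac{65}{4}\right) = 22 \left(- \frac{69}{4}\right) = - \frac{759}{2}$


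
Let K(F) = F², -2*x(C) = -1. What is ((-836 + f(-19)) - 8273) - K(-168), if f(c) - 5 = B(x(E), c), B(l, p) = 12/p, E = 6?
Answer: -709244/19 ≈ -37329.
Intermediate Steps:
x(C) = ½ (x(C) = -½*(-1) = ½)
f(c) = 5 + 12/c
((-836 + f(-19)) - 8273) - K(-168) = ((-836 + (5 + 12/(-19))) - 8273) - 1*(-168)² = ((-836 + (5 + 12*(-1/19))) - 8273) - 1*28224 = ((-836 + (5 - 12/19)) - 8273) - 28224 = ((-836 + 83/19) - 8273) - 28224 = (-15801/19 - 8273) - 28224 = -172988/19 - 28224 = -709244/19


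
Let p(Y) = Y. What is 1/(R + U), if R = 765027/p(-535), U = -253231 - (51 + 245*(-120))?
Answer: -535/120541897 ≈ -4.4383e-6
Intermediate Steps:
U = -223882 (U = -253231 - (51 - 29400) = -253231 - 1*(-29349) = -253231 + 29349 = -223882)
R = -765027/535 (R = 765027/(-535) = 765027*(-1/535) = -765027/535 ≈ -1430.0)
1/(R + U) = 1/(-765027/535 - 223882) = 1/(-120541897/535) = -535/120541897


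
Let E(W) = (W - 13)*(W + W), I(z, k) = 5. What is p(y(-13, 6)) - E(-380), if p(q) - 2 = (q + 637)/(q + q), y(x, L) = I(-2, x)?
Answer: -1493069/5 ≈ -2.9861e+5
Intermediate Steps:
y(x, L) = 5
E(W) = 2*W*(-13 + W) (E(W) = (-13 + W)*(2*W) = 2*W*(-13 + W))
p(q) = 2 + (637 + q)/(2*q) (p(q) = 2 + (q + 637)/(q + q) = 2 + (637 + q)/((2*q)) = 2 + (637 + q)*(1/(2*q)) = 2 + (637 + q)/(2*q))
p(y(-13, 6)) - E(-380) = (1/2)*(637 + 5*5)/5 - 2*(-380)*(-13 - 380) = (1/2)*(1/5)*(637 + 25) - 2*(-380)*(-393) = (1/2)*(1/5)*662 - 1*298680 = 331/5 - 298680 = -1493069/5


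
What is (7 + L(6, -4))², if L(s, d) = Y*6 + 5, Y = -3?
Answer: 36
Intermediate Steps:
L(s, d) = -13 (L(s, d) = -3*6 + 5 = -18 + 5 = -13)
(7 + L(6, -4))² = (7 - 13)² = (-6)² = 36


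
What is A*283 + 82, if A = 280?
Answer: 79322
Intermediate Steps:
A*283 + 82 = 280*283 + 82 = 79240 + 82 = 79322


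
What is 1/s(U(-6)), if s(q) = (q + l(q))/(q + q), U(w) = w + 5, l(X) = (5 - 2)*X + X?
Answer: ⅖ ≈ 0.40000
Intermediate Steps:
l(X) = 4*X (l(X) = 3*X + X = 4*X)
U(w) = 5 + w
s(q) = 5/2 (s(q) = (q + 4*q)/(q + q) = (5*q)/((2*q)) = (5*q)*(1/(2*q)) = 5/2)
1/s(U(-6)) = 1/(5/2) = ⅖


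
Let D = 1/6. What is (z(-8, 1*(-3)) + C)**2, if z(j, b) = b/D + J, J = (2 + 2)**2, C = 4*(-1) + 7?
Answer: 1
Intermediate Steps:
D = 1/6 ≈ 0.16667
C = 3 (C = -4 + 7 = 3)
J = 16 (J = 4**2 = 16)
z(j, b) = 16 + 6*b (z(j, b) = b/(1/6) + 16 = b*6 + 16 = 6*b + 16 = 16 + 6*b)
(z(-8, 1*(-3)) + C)**2 = ((16 + 6*(1*(-3))) + 3)**2 = ((16 + 6*(-3)) + 3)**2 = ((16 - 18) + 3)**2 = (-2 + 3)**2 = 1**2 = 1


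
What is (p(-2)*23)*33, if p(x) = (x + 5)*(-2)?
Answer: -4554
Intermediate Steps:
p(x) = -10 - 2*x (p(x) = (5 + x)*(-2) = -10 - 2*x)
(p(-2)*23)*33 = ((-10 - 2*(-2))*23)*33 = ((-10 + 4)*23)*33 = -6*23*33 = -138*33 = -4554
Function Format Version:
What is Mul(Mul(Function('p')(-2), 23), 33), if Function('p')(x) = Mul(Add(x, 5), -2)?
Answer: -4554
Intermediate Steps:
Function('p')(x) = Add(-10, Mul(-2, x)) (Function('p')(x) = Mul(Add(5, x), -2) = Add(-10, Mul(-2, x)))
Mul(Mul(Function('p')(-2), 23), 33) = Mul(Mul(Add(-10, Mul(-2, -2)), 23), 33) = Mul(Mul(Add(-10, 4), 23), 33) = Mul(Mul(-6, 23), 33) = Mul(-138, 33) = -4554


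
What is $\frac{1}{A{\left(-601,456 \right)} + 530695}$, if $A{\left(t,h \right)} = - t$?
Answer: $\frac{1}{531296} \approx 1.8822 \cdot 10^{-6}$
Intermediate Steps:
$\frac{1}{A{\left(-601,456 \right)} + 530695} = \frac{1}{\left(-1\right) \left(-601\right) + 530695} = \frac{1}{601 + 530695} = \frac{1}{531296}$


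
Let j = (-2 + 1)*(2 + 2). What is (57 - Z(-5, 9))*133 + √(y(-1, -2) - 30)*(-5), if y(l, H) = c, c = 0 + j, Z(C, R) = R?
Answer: 6384 - 5*I*√34 ≈ 6384.0 - 29.155*I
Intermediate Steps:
j = -4 (j = -1*4 = -4)
c = -4 (c = 0 - 4 = -4)
y(l, H) = -4
(57 - Z(-5, 9))*133 + √(y(-1, -2) - 30)*(-5) = (57 - 1*9)*133 + √(-4 - 30)*(-5) = (57 - 9)*133 + √(-34)*(-5) = 48*133 + (I*√34)*(-5) = 6384 - 5*I*√34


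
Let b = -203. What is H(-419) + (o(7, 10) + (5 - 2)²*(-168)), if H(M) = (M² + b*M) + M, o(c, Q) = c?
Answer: 258694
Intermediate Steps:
H(M) = M² - 202*M (H(M) = (M² - 203*M) + M = M² - 202*M)
H(-419) + (o(7, 10) + (5 - 2)²*(-168)) = -419*(-202 - 419) + (7 + (5 - 2)²*(-168)) = -419*(-621) + (7 + 3²*(-168)) = 260199 + (7 + 9*(-168)) = 260199 + (7 - 1512) = 260199 - 1505 = 258694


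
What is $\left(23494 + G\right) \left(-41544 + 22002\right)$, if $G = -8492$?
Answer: $-293169084$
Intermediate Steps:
$\left(23494 + G\right) \left(-41544 + 22002\right) = \left(23494 - 8492\right) \left(-41544 + 22002\right) = 15002 \left(-19542\right) = -293169084$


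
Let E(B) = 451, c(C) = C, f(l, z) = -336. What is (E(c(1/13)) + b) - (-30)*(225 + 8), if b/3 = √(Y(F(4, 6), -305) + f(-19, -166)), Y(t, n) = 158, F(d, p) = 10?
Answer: 7441 + 3*I*√178 ≈ 7441.0 + 40.025*I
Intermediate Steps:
b = 3*I*√178 (b = 3*√(158 - 336) = 3*√(-178) = 3*(I*√178) = 3*I*√178 ≈ 40.025*I)
(E(c(1/13)) + b) - (-30)*(225 + 8) = (451 + 3*I*√178) - (-30)*(225 + 8) = (451 + 3*I*√178) - (-30)*233 = (451 + 3*I*√178) - 1*(-6990) = (451 + 3*I*√178) + 6990 = 7441 + 3*I*√178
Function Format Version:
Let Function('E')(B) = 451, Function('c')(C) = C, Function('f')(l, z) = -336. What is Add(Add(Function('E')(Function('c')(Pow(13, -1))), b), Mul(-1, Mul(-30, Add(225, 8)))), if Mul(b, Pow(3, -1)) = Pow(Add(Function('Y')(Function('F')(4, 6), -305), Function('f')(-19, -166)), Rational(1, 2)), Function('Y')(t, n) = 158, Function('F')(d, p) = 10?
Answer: Add(7441, Mul(3, I, Pow(178, Rational(1, 2)))) ≈ Add(7441.0, Mul(40.025, I))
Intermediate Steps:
b = Mul(3, I, Pow(178, Rational(1, 2))) (b = Mul(3, Pow(Add(158, -336), Rational(1, 2))) = Mul(3, Pow(-178, Rational(1, 2))) = Mul(3, Mul(I, Pow(178, Rational(1, 2)))) = Mul(3, I, Pow(178, Rational(1, 2))) ≈ Mul(40.025, I))
Add(Add(Function('E')(Function('c')(Pow(13, -1))), b), Mul(-1, Mul(-30, Add(225, 8)))) = Add(Add(451, Mul(3, I, Pow(178, Rational(1, 2)))), Mul(-1, Mul(-30, Add(225, 8)))) = Add(Add(451, Mul(3, I, Pow(178, Rational(1, 2)))), Mul(-1, Mul(-30, 233))) = Add(Add(451, Mul(3, I, Pow(178, Rational(1, 2)))), Mul(-1, -6990)) = Add(Add(451, Mul(3, I, Pow(178, Rational(1, 2)))), 6990) = Add(7441, Mul(3, I, Pow(178, Rational(1, 2))))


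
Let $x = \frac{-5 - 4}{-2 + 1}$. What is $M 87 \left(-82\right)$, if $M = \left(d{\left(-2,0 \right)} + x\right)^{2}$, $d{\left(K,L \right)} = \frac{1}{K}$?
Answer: $- \frac{1030863}{2} \approx -5.1543 \cdot 10^{5}$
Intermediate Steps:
$x = 9$ ($x = - \frac{9}{-1} = \left(-9\right) \left(-1\right) = 9$)
$M = \frac{289}{4}$ ($M = \left(\frac{1}{-2} + 9\right)^{2} = \left(- \frac{1}{2} + 9\right)^{2} = \left(\frac{17}{2}\right)^{2} = \frac{289}{4} \approx 72.25$)
$M 87 \left(-82\right) = \frac{289}{4} \cdot 87 \left(-82\right) = \frac{25143}{4} \left(-82\right) = - \frac{1030863}{2}$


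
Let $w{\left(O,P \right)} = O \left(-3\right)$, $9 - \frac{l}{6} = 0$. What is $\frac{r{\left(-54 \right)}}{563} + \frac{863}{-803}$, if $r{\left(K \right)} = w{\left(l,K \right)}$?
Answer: $- \frac{615955}{452089} \approx -1.3625$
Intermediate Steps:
$l = 54$ ($l = 54 - 0 = 54 + 0 = 54$)
$w{\left(O,P \right)} = - 3 O$
$r{\left(K \right)} = -162$ ($r{\left(K \right)} = \left(-3\right) 54 = -162$)
$\frac{r{\left(-54 \right)}}{563} + \frac{863}{-803} = - \frac{162}{563} + \frac{863}{-803} = \left(-162\right) \frac{1}{563} + 863 \left(- \frac{1}{803}\right) = - \frac{162}{563} - \frac{863}{803} = - \frac{615955}{452089}$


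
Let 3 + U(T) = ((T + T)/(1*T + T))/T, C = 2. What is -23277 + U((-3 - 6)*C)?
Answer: -419041/18 ≈ -23280.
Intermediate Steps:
U(T) = -3 + 1/T (U(T) = -3 + ((T + T)/(1*T + T))/T = -3 + ((2*T)/(T + T))/T = -3 + ((2*T)/((2*T)))/T = -3 + ((2*T)*(1/(2*T)))/T = -3 + 1/T)
-23277 + U((-3 - 6)*C) = -23277 + (-3 + 1/((-3 - 6)*2)) = -23277 + (-3 + 1/(-9*2)) = -23277 + (-3 + 1/(-18)) = -23277 + (-3 - 1/18) = -23277 - 55/18 = -419041/18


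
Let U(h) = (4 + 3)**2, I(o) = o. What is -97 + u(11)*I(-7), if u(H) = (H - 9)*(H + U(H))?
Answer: -937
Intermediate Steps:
U(h) = 49 (U(h) = 7**2 = 49)
u(H) = (-9 + H)*(49 + H) (u(H) = (H - 9)*(H + 49) = (-9 + H)*(49 + H))
-97 + u(11)*I(-7) = -97 + (-441 + 11**2 + 40*11)*(-7) = -97 + (-441 + 121 + 440)*(-7) = -97 + 120*(-7) = -97 - 840 = -937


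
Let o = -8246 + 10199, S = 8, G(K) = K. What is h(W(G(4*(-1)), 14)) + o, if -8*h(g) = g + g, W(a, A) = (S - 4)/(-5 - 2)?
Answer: 13672/7 ≈ 1953.1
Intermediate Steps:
W(a, A) = -4/7 (W(a, A) = (8 - 4)/(-5 - 2) = 4/(-7) = 4*(-⅐) = -4/7)
h(g) = -g/4 (h(g) = -(g + g)/8 = -g/4)
o = 1953
h(W(G(4*(-1)), 14)) + o = -¼*(-4/7) + 1953 = ⅐ + 1953 = 13672/7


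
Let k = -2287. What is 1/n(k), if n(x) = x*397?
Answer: -1/907939 ≈ -1.1014e-6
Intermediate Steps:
n(x) = 397*x
1/n(k) = 1/(397*(-2287)) = 1/(-907939) = -1/907939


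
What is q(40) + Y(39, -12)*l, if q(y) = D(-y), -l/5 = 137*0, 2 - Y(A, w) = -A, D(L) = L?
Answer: -40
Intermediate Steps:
Y(A, w) = 2 + A (Y(A, w) = 2 - (-1)*A = 2 + A)
l = 0 (l = -685*0 = -5*0 = 0)
q(y) = -y
q(40) + Y(39, -12)*l = -1*40 + (2 + 39)*0 = -40 + 41*0 = -40 + 0 = -40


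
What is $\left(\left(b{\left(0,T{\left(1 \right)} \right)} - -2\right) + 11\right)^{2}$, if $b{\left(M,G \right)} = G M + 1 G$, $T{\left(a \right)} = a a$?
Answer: $196$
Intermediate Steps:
$T{\left(a \right)} = a^{2}$
$b{\left(M,G \right)} = G + G M$ ($b{\left(M,G \right)} = G M + G = G + G M$)
$\left(\left(b{\left(0,T{\left(1 \right)} \right)} - -2\right) + 11\right)^{2} = \left(\left(1^{2} \left(1 + 0\right) - -2\right) + 11\right)^{2} = \left(\left(1 \cdot 1 + 2\right) + 11\right)^{2} = \left(\left(1 + 2\right) + 11\right)^{2} = \left(3 + 11\right)^{2} = 14^{2} = 196$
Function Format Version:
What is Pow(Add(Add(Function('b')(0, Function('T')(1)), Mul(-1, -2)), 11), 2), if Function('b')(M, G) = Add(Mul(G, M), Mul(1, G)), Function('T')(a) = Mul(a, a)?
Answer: 196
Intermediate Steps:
Function('T')(a) = Pow(a, 2)
Function('b')(M, G) = Add(G, Mul(G, M)) (Function('b')(M, G) = Add(Mul(G, M), G) = Add(G, Mul(G, M)))
Pow(Add(Add(Function('b')(0, Function('T')(1)), Mul(-1, -2)), 11), 2) = Pow(Add(Add(Mul(Pow(1, 2), Add(1, 0)), Mul(-1, -2)), 11), 2) = Pow(Add(Add(Mul(1, 1), 2), 11), 2) = Pow(Add(Add(1, 2), 11), 2) = Pow(Add(3, 11), 2) = Pow(14, 2) = 196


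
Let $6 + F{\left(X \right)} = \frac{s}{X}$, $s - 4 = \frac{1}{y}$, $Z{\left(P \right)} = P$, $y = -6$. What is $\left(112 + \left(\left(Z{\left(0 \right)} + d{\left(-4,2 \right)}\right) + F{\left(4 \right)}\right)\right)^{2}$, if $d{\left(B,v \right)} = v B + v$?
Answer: $\frac{5870929}{576} \approx 10193.0$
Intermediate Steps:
$d{\left(B,v \right)} = v + B v$ ($d{\left(B,v \right)} = B v + v = v + B v$)
$s = \frac{23}{6}$ ($s = 4 + \frac{1}{-6} = 4 - \frac{1}{6} = \frac{23}{6} \approx 3.8333$)
$F{\left(X \right)} = -6 + \frac{23}{6 X}$
$\left(112 + \left(\left(Z{\left(0 \right)} + d{\left(-4,2 \right)}\right) + F{\left(4 \right)}\right)\right)^{2} = \left(112 - \left(6 - \frac{23}{24} - 2 \left(1 - 4\right)\right)\right)^{2} = \left(112 + \left(\left(0 + 2 \left(-3\right)\right) + \left(-6 + \frac{23}{6} \cdot \frac{1}{4}\right)\right)\right)^{2} = \left(112 + \left(\left(0 - 6\right) + \left(-6 + \frac{23}{24}\right)\right)\right)^{2} = \left(112 - \frac{265}{24}\right)^{2} = \left(\frac{2423}{24}\right)^{2} = \frac{5870929}{576}$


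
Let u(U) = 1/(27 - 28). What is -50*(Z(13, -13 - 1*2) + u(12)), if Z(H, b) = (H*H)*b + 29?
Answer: 125350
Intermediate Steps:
u(U) = -1 (u(U) = 1/(-1) = -1)
Z(H, b) = 29 + b*H² (Z(H, b) = H²*b + 29 = b*H² + 29 = 29 + b*H²)
-50*(Z(13, -13 - 1*2) + u(12)) = -50*((29 + (-13 - 1*2)*13²) - 1) = -50*((29 + (-13 - 2)*169) - 1) = -50*((29 - 15*169) - 1) = -50*((29 - 2535) - 1) = -50*(-2506 - 1) = -50*(-2507) = 125350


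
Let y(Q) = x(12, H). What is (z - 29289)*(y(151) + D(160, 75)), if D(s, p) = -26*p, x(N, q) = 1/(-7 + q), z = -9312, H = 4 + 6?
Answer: 75259083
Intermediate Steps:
H = 10
y(Q) = ⅓ (y(Q) = 1/(-7 + 10) = 1/3 = ⅓)
(z - 29289)*(y(151) + D(160, 75)) = (-9312 - 29289)*(⅓ - 26*75) = -38601*(⅓ - 1950) = -38601*(-5849/3) = 75259083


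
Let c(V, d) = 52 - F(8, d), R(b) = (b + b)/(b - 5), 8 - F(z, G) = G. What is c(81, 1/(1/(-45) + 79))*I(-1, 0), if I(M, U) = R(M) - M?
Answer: 312842/5331 ≈ 58.684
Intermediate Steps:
F(z, G) = 8 - G
R(b) = 2*b/(-5 + b) (R(b) = (2*b)/(-5 + b) = 2*b/(-5 + b))
c(V, d) = 44 + d (c(V, d) = 52 - (8 - d) = 52 + (-8 + d) = 44 + d)
I(M, U) = -M + 2*M/(-5 + M) (I(M, U) = 2*M/(-5 + M) - M = -M + 2*M/(-5 + M))
c(81, 1/(1/(-45) + 79))*I(-1, 0) = (44 + 1/(1/(-45) + 79))*(-(7 - 1*(-1))/(-5 - 1)) = (44 + 1/(-1/45 + 79))*(-1*(7 + 1)/(-6)) = (44 + 1/(3554/45))*(-1*(-1/6)*8) = (44 + 45/3554)*(4/3) = (156421/3554)*(4/3) = 312842/5331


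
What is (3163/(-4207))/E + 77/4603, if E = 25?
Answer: -6460814/484120525 ≈ -0.013345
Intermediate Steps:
(3163/(-4207))/E + 77/4603 = (3163/(-4207))/25 + 77/4603 = (3163*(-1/4207))*(1/25) + 77*(1/4603) = -3163/4207*1/25 + 77/4603 = -3163/105175 + 77/4603 = -6460814/484120525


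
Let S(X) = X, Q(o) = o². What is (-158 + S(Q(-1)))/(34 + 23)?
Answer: -157/57 ≈ -2.7544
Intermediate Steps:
(-158 + S(Q(-1)))/(34 + 23) = (-158 + (-1)²)/(34 + 23) = (-158 + 1)/57 = -157*1/57 = -157/57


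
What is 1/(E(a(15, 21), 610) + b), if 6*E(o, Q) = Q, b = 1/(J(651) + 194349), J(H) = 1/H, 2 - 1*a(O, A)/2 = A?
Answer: 379563600/38588967953 ≈ 0.0098361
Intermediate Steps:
a(O, A) = 4 - 2*A
b = 651/126521200 (b = 1/(1/651 + 194349) = 1/(126521200/651) = 651/126521200 ≈ 5.1454e-6)
E(o, Q) = Q/6
1/(E(a(15, 21), 610) + b) = 1/((⅙)*610 + 651/126521200) = 1/(305/3 + 651/126521200) = 1/(38588967953/379563600) = 379563600/38588967953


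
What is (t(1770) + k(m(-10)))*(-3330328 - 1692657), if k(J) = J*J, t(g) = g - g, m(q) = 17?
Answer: -1451642665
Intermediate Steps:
t(g) = 0
k(J) = J**2
(t(1770) + k(m(-10)))*(-3330328 - 1692657) = (0 + 17**2)*(-3330328 - 1692657) = (0 + 289)*(-5022985) = 289*(-5022985) = -1451642665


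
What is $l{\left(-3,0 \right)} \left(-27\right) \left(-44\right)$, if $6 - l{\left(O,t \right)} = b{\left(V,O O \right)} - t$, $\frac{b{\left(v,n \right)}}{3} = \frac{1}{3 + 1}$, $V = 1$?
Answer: $6237$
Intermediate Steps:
$b{\left(v,n \right)} = \frac{3}{4}$ ($b{\left(v,n \right)} = \frac{3}{3 + 1} = \frac{3}{4}$)
$l{\left(O,t \right)} = \frac{21}{4} + t$ ($l{\left(O,t \right)} = 6 - \left(\frac{3}{4} - t\right) = 6 + \left(- \frac{3}{4} + t\right) = \frac{21}{4} + t$)
$l{\left(-3,0 \right)} \left(-27\right) \left(-44\right) = \left(\frac{21}{4} + 0\right) \left(-27\right) \left(-44\right) = \frac{21}{4} \left(-27\right) \left(-44\right) = \left(- \frac{567}{4}\right) \left(-44\right) = 6237$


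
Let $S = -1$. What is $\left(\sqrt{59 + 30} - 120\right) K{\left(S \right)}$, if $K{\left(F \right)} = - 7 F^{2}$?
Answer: $840 - 7 \sqrt{89} \approx 773.96$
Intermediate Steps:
$\left(\sqrt{59 + 30} - 120\right) K{\left(S \right)} = \left(\sqrt{59 + 30} - 120\right) \left(- 7 \left(-1\right)^{2}\right) = \left(\sqrt{89} - 120\right) \left(\left(-7\right) 1\right) = \left(-120 + \sqrt{89}\right) \left(-7\right) = 840 - 7 \sqrt{89}$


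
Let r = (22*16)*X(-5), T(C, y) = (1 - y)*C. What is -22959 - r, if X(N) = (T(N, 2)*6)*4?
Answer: -65199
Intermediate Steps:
T(C, y) = C*(1 - y)
X(N) = -24*N (X(N) = ((N*(1 - 1*2))*6)*4 = ((N*(1 - 2))*6)*4 = ((N*(-1))*6)*4 = (-N*6)*4 = -6*N*4 = -24*N)
r = 42240 (r = (22*16)*(-24*(-5)) = 352*120 = 42240)
-22959 - r = -22959 - 1*42240 = -22959 - 42240 = -65199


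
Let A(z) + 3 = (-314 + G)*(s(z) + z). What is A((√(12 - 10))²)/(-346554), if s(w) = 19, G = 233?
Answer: 284/57759 ≈ 0.0049170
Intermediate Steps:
A(z) = -1542 - 81*z (A(z) = -3 + (-314 + 233)*(19 + z) = -3 - 81*(19 + z) = -3 + (-1539 - 81*z) = -1542 - 81*z)
A((√(12 - 10))²)/(-346554) = (-1542 - 81*(√(12 - 10))²)/(-346554) = (-1542 - 81*(√2)²)*(-1/346554) = (-1542 - 81*2)*(-1/346554) = (-1542 - 162)*(-1/346554) = -1704*(-1/346554) = 284/57759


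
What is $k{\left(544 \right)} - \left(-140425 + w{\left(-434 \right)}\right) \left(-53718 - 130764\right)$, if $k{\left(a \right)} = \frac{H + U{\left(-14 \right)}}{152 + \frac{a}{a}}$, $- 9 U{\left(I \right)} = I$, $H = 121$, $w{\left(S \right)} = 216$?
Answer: $- \frac{35617532587123}{1377} \approx -2.5866 \cdot 10^{10}$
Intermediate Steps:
$U{\left(I \right)} = - \frac{I}{9}$
$k{\left(a \right)} = \frac{1103}{1377}$ ($k{\left(a \right)} = \frac{121 - - \frac{14}{9}}{152 + \frac{a}{a}} = \frac{121 + \frac{14}{9}}{152 + 1} = \frac{1103}{9 \cdot 153} = \frac{1103}{9} \cdot \frac{1}{153} = \frac{1103}{1377}$)
$k{\left(544 \right)} - \left(-140425 + w{\left(-434 \right)}\right) \left(-53718 - 130764\right) = \frac{1103}{1377} - \left(-140425 + 216\right) \left(-53718 - 130764\right) = \frac{1103}{1377} - \left(-140209\right) \left(-184482\right) = \frac{1103}{1377} - 25866036738 = - \frac{35617532587123}{1377}$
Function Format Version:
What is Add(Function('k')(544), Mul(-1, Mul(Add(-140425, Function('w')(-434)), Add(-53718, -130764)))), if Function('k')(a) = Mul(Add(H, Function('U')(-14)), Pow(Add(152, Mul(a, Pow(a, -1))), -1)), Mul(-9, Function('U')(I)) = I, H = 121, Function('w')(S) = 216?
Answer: Rational(-35617532587123, 1377) ≈ -2.5866e+10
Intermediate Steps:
Function('U')(I) = Mul(Rational(-1, 9), I)
Function('k')(a) = Rational(1103, 1377) (Function('k')(a) = Mul(Add(121, Mul(Rational(-1, 9), -14)), Pow(Add(152, Mul(a, Pow(a, -1))), -1)) = Mul(Add(121, Rational(14, 9)), Pow(Add(152, 1), -1)) = Mul(Rational(1103, 9), Pow(153, -1)) = Mul(Rational(1103, 9), Rational(1, 153)) = Rational(1103, 1377))
Add(Function('k')(544), Mul(-1, Mul(Add(-140425, Function('w')(-434)), Add(-53718, -130764)))) = Add(Rational(1103, 1377), Mul(-1, Mul(Add(-140425, 216), Add(-53718, -130764)))) = Add(Rational(1103, 1377), Mul(-1, Mul(-140209, -184482))) = Add(Rational(1103, 1377), Mul(-1, 25866036738)) = Add(Rational(1103, 1377), -25866036738) = Rational(-35617532587123, 1377)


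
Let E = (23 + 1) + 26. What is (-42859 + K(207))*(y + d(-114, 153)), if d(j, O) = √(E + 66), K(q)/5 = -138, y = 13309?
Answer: -579593641 - 87098*√29 ≈ -5.8006e+8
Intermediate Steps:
K(q) = -690 (K(q) = 5*(-138) = -690)
E = 50 (E = 24 + 26 = 50)
d(j, O) = 2*√29 (d(j, O) = √(50 + 66) = √116 = 2*√29)
(-42859 + K(207))*(y + d(-114, 153)) = (-42859 - 690)*(13309 + 2*√29) = -43549*(13309 + 2*√29) = -579593641 - 87098*√29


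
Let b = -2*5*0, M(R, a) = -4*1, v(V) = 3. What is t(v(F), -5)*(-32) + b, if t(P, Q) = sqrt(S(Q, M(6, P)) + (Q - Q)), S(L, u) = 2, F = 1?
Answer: -32*sqrt(2) ≈ -45.255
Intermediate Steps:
M(R, a) = -4
b = 0 (b = -10*0 = 0)
t(P, Q) = sqrt(2) (t(P, Q) = sqrt(2 + (Q - Q)) = sqrt(2 + 0) = sqrt(2))
t(v(F), -5)*(-32) + b = sqrt(2)*(-32) + 0 = -32*sqrt(2) + 0 = -32*sqrt(2)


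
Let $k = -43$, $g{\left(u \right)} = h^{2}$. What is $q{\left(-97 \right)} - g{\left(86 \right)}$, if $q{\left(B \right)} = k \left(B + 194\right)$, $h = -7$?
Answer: $-4220$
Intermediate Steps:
$g{\left(u \right)} = 49$ ($g{\left(u \right)} = \left(-7\right)^{2} = 49$)
$q{\left(B \right)} = -8342 - 43 B$ ($q{\left(B \right)} = - 43 \left(B + 194\right) = - 43 \left(194 + B\right) = -8342 - 43 B$)
$q{\left(-97 \right)} - g{\left(86 \right)} = \left(-8342 - -4171\right) - 49 = \left(-8342 + 4171\right) - 49 = -4171 - 49 = -4220$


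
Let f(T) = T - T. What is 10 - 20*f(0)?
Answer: 10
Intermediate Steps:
f(T) = 0
10 - 20*f(0) = 10 - 20*0 = 10 + 0 = 10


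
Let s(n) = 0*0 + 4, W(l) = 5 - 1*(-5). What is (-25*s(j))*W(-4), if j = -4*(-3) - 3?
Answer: -1000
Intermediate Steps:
W(l) = 10 (W(l) = 5 + 5 = 10)
j = 9 (j = 12 - 3 = 9)
s(n) = 4 (s(n) = 0 + 4 = 4)
(-25*s(j))*W(-4) = -25*4*10 = -100*10 = -1000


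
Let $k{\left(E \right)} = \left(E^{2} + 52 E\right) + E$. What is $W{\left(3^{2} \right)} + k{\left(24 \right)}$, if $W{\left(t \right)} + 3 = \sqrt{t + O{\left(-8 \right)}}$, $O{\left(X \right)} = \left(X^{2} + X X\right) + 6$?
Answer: $1845 + \sqrt{143} \approx 1857.0$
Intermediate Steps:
$O{\left(X \right)} = 6 + 2 X^{2}$ ($O{\left(X \right)} = \left(X^{2} + X^{2}\right) + 6 = 2 X^{2} + 6 = 6 + 2 X^{2}$)
$W{\left(t \right)} = -3 + \sqrt{134 + t}$ ($W{\left(t \right)} = -3 + \sqrt{t + \left(6 + 2 \left(-8\right)^{2}\right)} = -3 + \sqrt{t + \left(6 + 2 \cdot 64\right)} = -3 + \sqrt{t + \left(6 + 128\right)} = -3 + \sqrt{t + 134} = -3 + \sqrt{134 + t}$)
$k{\left(E \right)} = E^{2} + 53 E$
$W{\left(3^{2} \right)} + k{\left(24 \right)} = \left(-3 + \sqrt{134 + 3^{2}}\right) + 24 \left(53 + 24\right) = \left(-3 + \sqrt{134 + 9}\right) + 24 \cdot 77 = \left(-3 + \sqrt{143}\right) + 1848 = 1845 + \sqrt{143}$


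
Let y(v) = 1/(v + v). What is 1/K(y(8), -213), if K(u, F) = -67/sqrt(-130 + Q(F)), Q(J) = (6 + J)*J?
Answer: -sqrt(43961)/67 ≈ -3.1294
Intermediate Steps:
Q(J) = J*(6 + J)
y(v) = 1/(2*v)
K(u, F) = -67/sqrt(-130 + F*(6 + F))
1/K(y(8), -213) = 1/(-67/sqrt(-130 - 213*(6 - 213))) = 1/(-67/sqrt(-130 - 213*(-207))) = 1/(-67/sqrt(-130 + 44091)) = 1/(-67*sqrt(43961)/43961) = -sqrt(43961)/67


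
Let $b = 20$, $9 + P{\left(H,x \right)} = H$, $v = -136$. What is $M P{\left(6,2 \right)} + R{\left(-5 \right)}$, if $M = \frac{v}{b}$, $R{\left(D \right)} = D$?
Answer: $\frac{77}{5} \approx 15.4$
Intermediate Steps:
$P{\left(H,x \right)} = -9 + H$
$M = - \frac{34}{5}$ ($M = - \frac{136}{20} = \left(-136\right) \frac{1}{20} = - \frac{34}{5} \approx -6.8$)
$M P{\left(6,2 \right)} + R{\left(-5 \right)} = - \frac{34 \left(-9 + 6\right)}{5} - 5 = \left(- \frac{34}{5}\right) \left(-3\right) - 5 = \frac{102}{5} - 5 = \frac{77}{5}$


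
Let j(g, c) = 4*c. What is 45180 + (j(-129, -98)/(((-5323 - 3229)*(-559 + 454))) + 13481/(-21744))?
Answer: 5250823395719/116221680 ≈ 45179.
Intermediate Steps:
45180 + (j(-129, -98)/(((-5323 - 3229)*(-559 + 454))) + 13481/(-21744)) = 45180 + ((4*(-98))/(((-5323 - 3229)*(-559 + 454))) + 13481/(-21744)) = 45180 + (-392/((-8552*(-105))) + 13481*(-1/21744)) = 45180 + (-392/897960 - 13481/21744) = 45180 + (-392*1/897960 - 13481/21744) = 45180 + (-7/16035 - 13481/21744) = 45180 - 72106681/116221680 = 5250823395719/116221680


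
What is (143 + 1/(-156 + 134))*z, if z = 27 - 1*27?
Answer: 0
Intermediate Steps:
z = 0 (z = 27 - 27 = 0)
(143 + 1/(-156 + 134))*z = (143 + 1/(-156 + 134))*0 = (143 + 1/(-22))*0 = (143 - 1/22)*0 = (3145/22)*0 = 0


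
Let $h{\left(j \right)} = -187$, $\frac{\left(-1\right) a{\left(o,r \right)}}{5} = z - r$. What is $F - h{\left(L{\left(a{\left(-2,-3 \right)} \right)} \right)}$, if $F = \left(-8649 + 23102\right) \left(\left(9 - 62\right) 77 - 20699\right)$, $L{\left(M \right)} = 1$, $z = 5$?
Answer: $-358145153$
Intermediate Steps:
$a{\left(o,r \right)} = -25 + 5 r$ ($a{\left(o,r \right)} = - 5 \left(5 - r\right) = -25 + 5 r$)
$F = -358145340$ ($F = 14453 \left(\left(-53\right) 77 - 20699\right) = 14453 \left(-4081 - 20699\right) = 14453 \left(-24780\right) = -358145340$)
$F - h{\left(L{\left(a{\left(-2,-3 \right)} \right)} \right)} = -358145340 - -187 = -358145340 + 187 = -358145153$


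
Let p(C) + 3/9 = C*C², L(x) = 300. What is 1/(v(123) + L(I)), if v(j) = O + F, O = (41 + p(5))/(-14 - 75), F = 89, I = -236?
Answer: 267/103366 ≈ 0.0025831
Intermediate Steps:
p(C) = -⅓ + C³ (p(C) = -⅓ + C*C² = -⅓ + C³)
O = -497/267 (O = (41 + (-⅓ + 5³))/(-14 - 75) = (41 + (-⅓ + 125))/(-89) = (41 + 374/3)*(-1/89) = (497/3)*(-1/89) = -497/267 ≈ -1.8614)
v(j) = 23266/267 (v(j) = -497/267 + 89 = 23266/267)
1/(v(123) + L(I)) = 1/(23266/267 + 300) = 1/(103366/267) = 267/103366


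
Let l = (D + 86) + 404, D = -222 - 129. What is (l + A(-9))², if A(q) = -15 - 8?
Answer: 13456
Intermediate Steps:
D = -351
A(q) = -23
l = 139 (l = (-351 + 86) + 404 = -265 + 404 = 139)
(l + A(-9))² = (139 - 23)² = 116² = 13456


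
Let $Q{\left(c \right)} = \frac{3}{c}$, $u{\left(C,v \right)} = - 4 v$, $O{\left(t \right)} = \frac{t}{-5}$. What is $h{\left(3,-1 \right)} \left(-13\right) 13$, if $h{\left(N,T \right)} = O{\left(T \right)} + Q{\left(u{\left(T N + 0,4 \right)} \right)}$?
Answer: $- \frac{169}{80} \approx -2.1125$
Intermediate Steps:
$O{\left(t \right)} = - \frac{t}{5}$ ($O{\left(t \right)} = t \left(- \frac{1}{5}\right) = - \frac{t}{5}$)
$h{\left(N,T \right)} = - \frac{3}{16} - \frac{T}{5}$ ($h{\left(N,T \right)} = - \frac{T}{5} + \frac{3}{\left(-4\right) 4} = - \frac{T}{5} + \frac{3}{-16} = - \frac{T}{5} + 3 \left(- \frac{1}{16}\right) = - \frac{T}{5} - \frac{3}{16} = - \frac{3}{16} - \frac{T}{5}$)
$h{\left(3,-1 \right)} \left(-13\right) 13 = \left(- \frac{3}{16} - - \frac{1}{5}\right) \left(-13\right) 13 = \left(- \frac{3}{16} + \frac{1}{5}\right) \left(-13\right) 13 = \frac{1}{80} \left(-13\right) 13 = \left(- \frac{13}{80}\right) 13 = - \frac{169}{80}$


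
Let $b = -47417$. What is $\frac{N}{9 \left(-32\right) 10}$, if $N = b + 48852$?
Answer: $- \frac{287}{576} \approx -0.49826$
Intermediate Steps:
$N = 1435$ ($N = -47417 + 48852 = 1435$)
$\frac{N}{9 \left(-32\right) 10} = \frac{1435}{9 \left(-32\right) 10} = \frac{1435}{\left(-288\right) 10} = \frac{1435}{-2880} = 1435 \left(- \frac{1}{2880}\right) = - \frac{287}{576}$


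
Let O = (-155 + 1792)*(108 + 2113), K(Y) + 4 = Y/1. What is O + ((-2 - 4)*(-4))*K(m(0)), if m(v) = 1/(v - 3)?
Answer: 3635673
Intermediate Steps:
m(v) = 1/(-3 + v)
K(Y) = -4 + Y (K(Y) = -4 + Y/1 = -4 + Y*1 = -4 + Y)
O = 3635777 (O = 1637*2221 = 3635777)
O + ((-2 - 4)*(-4))*K(m(0)) = 3635777 + ((-2 - 4)*(-4))*(-4 + 1/(-3 + 0)) = 3635777 + (-6*(-4))*(-4 + 1/(-3)) = 3635777 + 24*(-4 - ⅓) = 3635777 + 24*(-13/3) = 3635777 - 104 = 3635673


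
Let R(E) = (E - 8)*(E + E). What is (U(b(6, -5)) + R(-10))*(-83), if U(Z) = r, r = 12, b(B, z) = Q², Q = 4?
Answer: -30876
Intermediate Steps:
R(E) = 2*E*(-8 + E) (R(E) = (-8 + E)*(2*E) = 2*E*(-8 + E))
b(B, z) = 16 (b(B, z) = 4² = 16)
U(Z) = 12
(U(b(6, -5)) + R(-10))*(-83) = (12 + 2*(-10)*(-8 - 10))*(-83) = (12 + 2*(-10)*(-18))*(-83) = (12 + 360)*(-83) = 372*(-83) = -30876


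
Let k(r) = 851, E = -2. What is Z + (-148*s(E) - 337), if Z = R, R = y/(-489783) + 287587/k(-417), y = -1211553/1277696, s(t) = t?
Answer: 327402869676657/1102589040896 ≈ 296.94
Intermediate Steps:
y = -173079/182528 (y = -1211553*1/1277696 = -173079/182528 ≈ -0.94823)
R = 372609020353393/1102589040896 (R = -173079/182528/(-489783) + 287587/851 = -173079/182528*(-1/489783) + 287587*(1/851) = 57693/29799703808 + 287587/851 = 372609020353393/1102589040896 ≈ 337.94)
Z = 372609020353393/1102589040896 ≈ 337.94
Z + (-148*s(E) - 337) = 372609020353393/1102589040896 + (-148*(-2) - 337) = 372609020353393/1102589040896 + (296 - 337) = 372609020353393/1102589040896 - 41 = 327402869676657/1102589040896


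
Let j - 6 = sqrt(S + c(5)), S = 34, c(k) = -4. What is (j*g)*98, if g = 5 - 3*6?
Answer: -7644 - 1274*sqrt(30) ≈ -14622.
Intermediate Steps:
g = -13 (g = 5 - 18 = -13)
j = 6 + sqrt(30) (j = 6 + sqrt(34 - 4) = 6 + sqrt(30) ≈ 11.477)
(j*g)*98 = ((6 + sqrt(30))*(-13))*98 = (-78 - 13*sqrt(30))*98 = -7644 - 1274*sqrt(30)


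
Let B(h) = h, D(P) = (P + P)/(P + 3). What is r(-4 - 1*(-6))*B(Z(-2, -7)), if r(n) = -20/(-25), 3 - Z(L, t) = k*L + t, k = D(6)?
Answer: 152/15 ≈ 10.133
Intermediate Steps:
D(P) = 2*P/(3 + P) (D(P) = (2*P)/(3 + P) = 2*P/(3 + P))
k = 4/3 (k = 2*6/(3 + 6) = 2*6/9 = 2*6*(1/9) = 4/3 ≈ 1.3333)
Z(L, t) = 3 - t - 4*L/3 (Z(L, t) = 3 - (4*L/3 + t) = 3 - (t + 4*L/3) = 3 + (-t - 4*L/3) = 3 - t - 4*L/3)
r(n) = 4/5 (r(n) = -20*(-1/25) = 4/5)
r(-4 - 1*(-6))*B(Z(-2, -7)) = 4*(3 - 1*(-7) - 4/3*(-2))/5 = 4*(3 + 7 + 8/3)/5 = (4/5)*(38/3) = 152/15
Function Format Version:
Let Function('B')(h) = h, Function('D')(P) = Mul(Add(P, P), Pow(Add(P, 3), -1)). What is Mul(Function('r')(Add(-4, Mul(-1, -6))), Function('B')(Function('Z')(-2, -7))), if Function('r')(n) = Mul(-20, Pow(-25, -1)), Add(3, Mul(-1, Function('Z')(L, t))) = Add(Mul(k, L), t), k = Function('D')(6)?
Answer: Rational(152, 15) ≈ 10.133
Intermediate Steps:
Function('D')(P) = Mul(2, P, Pow(Add(3, P), -1)) (Function('D')(P) = Mul(Mul(2, P), Pow(Add(3, P), -1)) = Mul(2, P, Pow(Add(3, P), -1)))
k = Rational(4, 3) (k = Mul(2, 6, Pow(Add(3, 6), -1)) = Mul(2, 6, Pow(9, -1)) = Mul(2, 6, Rational(1, 9)) = Rational(4, 3) ≈ 1.3333)
Function('Z')(L, t) = Add(3, Mul(-1, t), Mul(Rational(-4, 3), L)) (Function('Z')(L, t) = Add(3, Mul(-1, Add(Mul(Rational(4, 3), L), t))) = Add(3, Mul(-1, Add(t, Mul(Rational(4, 3), L)))) = Add(3, Add(Mul(-1, t), Mul(Rational(-4, 3), L))) = Add(3, Mul(-1, t), Mul(Rational(-4, 3), L)))
Function('r')(n) = Rational(4, 5) (Function('r')(n) = Mul(-20, Rational(-1, 25)) = Rational(4, 5))
Mul(Function('r')(Add(-4, Mul(-1, -6))), Function('B')(Function('Z')(-2, -7))) = Mul(Rational(4, 5), Add(3, Mul(-1, -7), Mul(Rational(-4, 3), -2))) = Mul(Rational(4, 5), Add(3, 7, Rational(8, 3))) = Mul(Rational(4, 5), Rational(38, 3)) = Rational(152, 15)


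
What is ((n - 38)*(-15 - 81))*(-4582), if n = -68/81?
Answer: -461279104/27 ≈ -1.7084e+7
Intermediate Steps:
n = -68/81 (n = -68*1/81 = -68/81 ≈ -0.83951)
((n - 38)*(-15 - 81))*(-4582) = ((-68/81 - 38)*(-15 - 81))*(-4582) = -3146/81*(-96)*(-4582) = (100672/27)*(-4582) = -461279104/27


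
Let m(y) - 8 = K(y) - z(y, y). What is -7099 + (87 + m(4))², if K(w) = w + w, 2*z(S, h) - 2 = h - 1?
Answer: 12005/4 ≈ 3001.3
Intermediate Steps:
z(S, h) = ½ + h/2 (z(S, h) = 1 + (h - 1)/2 = 1 + (-1 + h)/2 = 1 + (-½ + h/2) = ½ + h/2)
K(w) = 2*w
m(y) = 15/2 + 3*y/2 (m(y) = 8 + (2*y - (½ + y/2)) = 8 + (2*y + (-½ - y/2)) = 8 + (-½ + 3*y/2) = 15/2 + 3*y/2)
-7099 + (87 + m(4))² = -7099 + (87 + (15/2 + (3/2)*4))² = -7099 + (87 + (15/2 + 6))² = -7099 + (87 + 27/2)² = -7099 + (201/2)² = -7099 + 40401/4 = 12005/4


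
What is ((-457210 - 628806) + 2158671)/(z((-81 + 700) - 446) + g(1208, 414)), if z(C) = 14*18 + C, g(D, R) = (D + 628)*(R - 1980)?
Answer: -1072655/2874751 ≈ -0.37313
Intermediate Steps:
g(D, R) = (-1980 + R)*(628 + D) (g(D, R) = (628 + D)*(-1980 + R) = (-1980 + R)*(628 + D))
z(C) = 252 + C
((-457210 - 628806) + 2158671)/(z((-81 + 700) - 446) + g(1208, 414)) = ((-457210 - 628806) + 2158671)/((252 + ((-81 + 700) - 446)) + (-1243440 - 1980*1208 + 628*414 + 1208*414)) = (-1086016 + 2158671)/((252 + (619 - 446)) + (-1243440 - 2391840 + 259992 + 500112)) = 1072655/((252 + 173) - 2875176) = 1072655/(425 - 2875176) = 1072655/(-2874751) = 1072655*(-1/2874751) = -1072655/2874751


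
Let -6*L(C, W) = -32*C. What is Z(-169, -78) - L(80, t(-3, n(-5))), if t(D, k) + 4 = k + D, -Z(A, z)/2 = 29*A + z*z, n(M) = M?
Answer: -8378/3 ≈ -2792.7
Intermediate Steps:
Z(A, z) = -58*A - 2*z**2 (Z(A, z) = -2*(29*A + z*z) = -2*(29*A + z**2) = -2*(z**2 + 29*A) = -58*A - 2*z**2)
t(D, k) = -4 + D + k (t(D, k) = -4 + (k + D) = -4 + (D + k) = -4 + D + k)
L(C, W) = 16*C/3 (L(C, W) = -(-16)*C/3 = 16*C/3)
Z(-169, -78) - L(80, t(-3, n(-5))) = (-58*(-169) - 2*(-78)**2) - 16*80/3 = (9802 - 2*6084) - 1*1280/3 = (9802 - 12168) - 1280/3 = -2366 - 1280/3 = -8378/3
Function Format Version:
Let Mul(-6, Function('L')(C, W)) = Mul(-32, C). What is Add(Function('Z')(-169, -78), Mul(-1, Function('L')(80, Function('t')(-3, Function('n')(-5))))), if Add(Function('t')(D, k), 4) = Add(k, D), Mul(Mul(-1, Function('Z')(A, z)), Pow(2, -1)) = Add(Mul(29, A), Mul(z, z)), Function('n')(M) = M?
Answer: Rational(-8378, 3) ≈ -2792.7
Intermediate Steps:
Function('Z')(A, z) = Add(Mul(-58, A), Mul(-2, Pow(z, 2))) (Function('Z')(A, z) = Mul(-2, Add(Mul(29, A), Mul(z, z))) = Mul(-2, Add(Mul(29, A), Pow(z, 2))) = Mul(-2, Add(Pow(z, 2), Mul(29, A))) = Add(Mul(-58, A), Mul(-2, Pow(z, 2))))
Function('t')(D, k) = Add(-4, D, k) (Function('t')(D, k) = Add(-4, Add(k, D)) = Add(-4, Add(D, k)) = Add(-4, D, k))
Function('L')(C, W) = Mul(Rational(16, 3), C) (Function('L')(C, W) = Mul(Rational(-1, 6), Mul(-32, C)) = Mul(Rational(16, 3), C))
Add(Function('Z')(-169, -78), Mul(-1, Function('L')(80, Function('t')(-3, Function('n')(-5))))) = Add(Add(Mul(-58, -169), Mul(-2, Pow(-78, 2))), Mul(-1, Mul(Rational(16, 3), 80))) = Add(Add(9802, Mul(-2, 6084)), Mul(-1, Rational(1280, 3))) = Add(Add(9802, -12168), Rational(-1280, 3)) = Add(-2366, Rational(-1280, 3)) = Rational(-8378, 3)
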